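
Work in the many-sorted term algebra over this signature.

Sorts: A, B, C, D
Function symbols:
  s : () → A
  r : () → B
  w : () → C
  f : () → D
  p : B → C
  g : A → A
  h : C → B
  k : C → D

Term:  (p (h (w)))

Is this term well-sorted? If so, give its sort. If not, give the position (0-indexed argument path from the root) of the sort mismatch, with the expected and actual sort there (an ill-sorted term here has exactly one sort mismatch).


well-sorted; sort = C

    (w) : C
  (h (w)) : B
(p (h (w))) : C


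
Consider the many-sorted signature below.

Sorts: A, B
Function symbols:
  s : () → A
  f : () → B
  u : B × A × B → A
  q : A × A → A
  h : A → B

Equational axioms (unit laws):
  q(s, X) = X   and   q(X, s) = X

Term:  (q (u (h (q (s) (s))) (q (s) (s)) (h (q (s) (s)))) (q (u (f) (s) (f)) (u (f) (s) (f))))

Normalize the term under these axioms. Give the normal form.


normal form = (q (u (h (s)) (s) (h (s))) (q (u (f) (s) (f)) (u (f) (s) (f))))

1. (q (u (h (q (s) (s))) (q (s) (s)) (h (q (s) (s)))) (q (u (f) (s) (f)) (u (f) (s) (f))))  →  (q (u (h (s)) (q (s) (s)) (h (q (s) (s)))) (q (u (f) (s) (f)) (u (f) (s) (f))))
2. (q (u (h (s)) (q (s) (s)) (h (q (s) (s)))) (q (u (f) (s) (f)) (u (f) (s) (f))))  →  (q (u (h (s)) (s) (h (q (s) (s)))) (q (u (f) (s) (f)) (u (f) (s) (f))))
3. (q (u (h (s)) (s) (h (q (s) (s)))) (q (u (f) (s) (f)) (u (f) (s) (f))))  →  (q (u (h (s)) (s) (h (s))) (q (u (f) (s) (f)) (u (f) (s) (f))))


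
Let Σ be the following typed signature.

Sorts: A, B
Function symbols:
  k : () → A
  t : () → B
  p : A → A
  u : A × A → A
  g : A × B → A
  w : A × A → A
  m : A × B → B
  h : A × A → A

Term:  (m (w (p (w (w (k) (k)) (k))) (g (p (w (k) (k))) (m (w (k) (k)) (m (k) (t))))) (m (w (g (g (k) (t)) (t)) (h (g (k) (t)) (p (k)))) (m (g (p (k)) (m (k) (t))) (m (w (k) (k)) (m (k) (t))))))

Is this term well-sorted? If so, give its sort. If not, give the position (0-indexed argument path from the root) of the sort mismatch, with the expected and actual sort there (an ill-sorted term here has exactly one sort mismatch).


          (k) : A
          (k) : A
        (w (k) (k)) : A
        (k) : A
      (w (w (k) (k)) (k)) : A
    (p (w (w (k) (k)) (k))) : A
          (k) : A
          (k) : A
        (w (k) (k)) : A
      (p (w (k) (k))) : A
          (k) : A
          (k) : A
        (w (k) (k)) : A
          (k) : A
          (t) : B
        (m (k) (t)) : B
      (m (w (k) (k)) (m (k) (t))) : B
    (g (p (w (k) (k))) (m (w (k) (k)) (m (k) (t)))) : A
  (w (p (w (w (k) (k)) (k))) (g (p (w (k) (k))) (m (w (k) (k)) (m (k) (t))))) : A
          (k) : A
          (t) : B
        (g (k) (t)) : A
        (t) : B
      (g (g (k) (t)) (t)) : A
          (k) : A
          (t) : B
        (g (k) (t)) : A
          (k) : A
        (p (k)) : A
      (h (g (k) (t)) (p (k))) : A
    (w (g (g (k) (t)) (t)) (h (g (k) (t)) (p (k)))) : A
          (k) : A
        (p (k)) : A
          (k) : A
          (t) : B
        (m (k) (t)) : B
      (g (p (k)) (m (k) (t))) : A
          (k) : A
          (k) : A
        (w (k) (k)) : A
          (k) : A
          (t) : B
        (m (k) (t)) : B
      (m (w (k) (k)) (m (k) (t))) : B
    (m (g (p (k)) (m (k) (t))) (m (w (k) (k)) (m (k) (t)))) : B
  (m (w (g (g (k) (t)) (t)) (h (g (k) (t)) (p (k)))) (m (g (p (k)) (m (k) (t))) (m (w (k) (k)) (m (k) (t))))) : B
(m (w (p (w (w (k) (k)) (k))) (g (p (w (k) (k))) (m (w (k) (k)) (m (k) (t))))) (m (w (g (g (k) (t)) (t)) (h (g (k) (t)) (p (k)))) (m (g (p (k)) (m (k) (t))) (m (w (k) (k)) (m (k) (t)))))) : B

well-sorted; sort = B


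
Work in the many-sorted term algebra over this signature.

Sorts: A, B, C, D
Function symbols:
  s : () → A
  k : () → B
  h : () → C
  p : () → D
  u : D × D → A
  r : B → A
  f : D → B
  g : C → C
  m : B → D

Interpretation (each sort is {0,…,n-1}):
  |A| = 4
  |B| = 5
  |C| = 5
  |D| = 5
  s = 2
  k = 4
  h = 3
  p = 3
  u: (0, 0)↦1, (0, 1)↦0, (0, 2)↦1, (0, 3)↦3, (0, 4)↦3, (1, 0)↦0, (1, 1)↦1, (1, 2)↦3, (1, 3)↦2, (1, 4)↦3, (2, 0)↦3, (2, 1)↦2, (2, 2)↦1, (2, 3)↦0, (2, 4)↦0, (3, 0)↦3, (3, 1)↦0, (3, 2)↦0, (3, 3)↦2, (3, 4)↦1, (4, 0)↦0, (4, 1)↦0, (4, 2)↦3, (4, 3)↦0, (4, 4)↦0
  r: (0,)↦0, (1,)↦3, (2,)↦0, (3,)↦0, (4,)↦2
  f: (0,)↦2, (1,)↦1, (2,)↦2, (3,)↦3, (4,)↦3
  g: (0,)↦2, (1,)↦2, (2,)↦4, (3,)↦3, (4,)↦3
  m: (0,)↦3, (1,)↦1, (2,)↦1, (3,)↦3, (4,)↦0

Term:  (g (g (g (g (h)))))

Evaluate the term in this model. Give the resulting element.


value = 3

  h = 3
  (g (h)) = g(3,) = 3
  (g (g (h))) = g(3,) = 3
  (g (g (g (h)))) = g(3,) = 3
  (g (g (g (g (h))))) = g(3,) = 3


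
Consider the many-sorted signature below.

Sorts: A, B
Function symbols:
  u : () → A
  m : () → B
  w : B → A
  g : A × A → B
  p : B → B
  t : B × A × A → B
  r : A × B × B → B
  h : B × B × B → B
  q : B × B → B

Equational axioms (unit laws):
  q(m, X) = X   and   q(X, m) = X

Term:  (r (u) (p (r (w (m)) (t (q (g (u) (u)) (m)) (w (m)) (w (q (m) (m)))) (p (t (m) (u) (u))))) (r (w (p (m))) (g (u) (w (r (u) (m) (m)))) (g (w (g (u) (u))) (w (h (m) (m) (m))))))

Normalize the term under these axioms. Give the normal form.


normal form = (r (u) (p (r (w (m)) (t (g (u) (u)) (w (m)) (w (m))) (p (t (m) (u) (u))))) (r (w (p (m))) (g (u) (w (r (u) (m) (m)))) (g (w (g (u) (u))) (w (h (m) (m) (m))))))

1. (r (u) (p (r (w (m)) (t (q (g (u) (u)) (m)) (w (m)) (w (q (m) (m)))) (p (t (m) (u) (u))))) (r (w (p (m))) (g (u) (w (r (u) (m) (m)))) (g (w (g (u) (u))) (w (h (m) (m) (m))))))  →  (r (u) (p (r (w (m)) (t (g (u) (u)) (w (m)) (w (q (m) (m)))) (p (t (m) (u) (u))))) (r (w (p (m))) (g (u) (w (r (u) (m) (m)))) (g (w (g (u) (u))) (w (h (m) (m) (m))))))
2. (r (u) (p (r (w (m)) (t (g (u) (u)) (w (m)) (w (q (m) (m)))) (p (t (m) (u) (u))))) (r (w (p (m))) (g (u) (w (r (u) (m) (m)))) (g (w (g (u) (u))) (w (h (m) (m) (m))))))  →  (r (u) (p (r (w (m)) (t (g (u) (u)) (w (m)) (w (m))) (p (t (m) (u) (u))))) (r (w (p (m))) (g (u) (w (r (u) (m) (m)))) (g (w (g (u) (u))) (w (h (m) (m) (m))))))


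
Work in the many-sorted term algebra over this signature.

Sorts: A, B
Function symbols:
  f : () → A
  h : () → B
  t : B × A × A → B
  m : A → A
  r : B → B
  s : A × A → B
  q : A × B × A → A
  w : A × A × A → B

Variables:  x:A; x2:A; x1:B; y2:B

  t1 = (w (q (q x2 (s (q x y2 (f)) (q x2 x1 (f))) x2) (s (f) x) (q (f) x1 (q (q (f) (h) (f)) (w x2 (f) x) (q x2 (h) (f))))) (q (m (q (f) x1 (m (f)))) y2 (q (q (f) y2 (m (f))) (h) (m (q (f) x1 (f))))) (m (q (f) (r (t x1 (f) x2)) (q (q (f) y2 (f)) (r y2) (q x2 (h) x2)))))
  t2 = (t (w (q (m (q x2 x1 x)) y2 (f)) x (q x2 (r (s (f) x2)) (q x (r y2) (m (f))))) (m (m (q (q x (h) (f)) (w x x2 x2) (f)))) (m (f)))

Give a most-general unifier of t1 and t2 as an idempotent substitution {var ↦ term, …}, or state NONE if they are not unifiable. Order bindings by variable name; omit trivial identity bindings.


NONE (not unifiable)

head clash or occurs-check failure — not unifiable


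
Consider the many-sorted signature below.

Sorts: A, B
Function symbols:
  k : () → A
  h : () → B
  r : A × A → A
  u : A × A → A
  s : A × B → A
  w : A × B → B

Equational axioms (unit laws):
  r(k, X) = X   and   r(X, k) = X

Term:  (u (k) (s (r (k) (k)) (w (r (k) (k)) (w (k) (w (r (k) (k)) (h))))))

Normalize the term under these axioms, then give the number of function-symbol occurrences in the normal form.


1. (u (k) (s (r (k) (k)) (w (r (k) (k)) (w (k) (w (r (k) (k)) (h))))))  →  (u (k) (s (k) (w (r (k) (k)) (w (k) (w (r (k) (k)) (h))))))
2. (u (k) (s (k) (w (r (k) (k)) (w (k) (w (r (k) (k)) (h))))))  →  (u (k) (s (k) (w (k) (w (k) (w (r (k) (k)) (h))))))
3. (u (k) (s (k) (w (k) (w (k) (w (r (k) (k)) (h))))))  →  (u (k) (s (k) (w (k) (w (k) (w (k) (h))))))
normal form: (u (k) (s (k) (w (k) (w (k) (w (k) (h))))))

size = 11


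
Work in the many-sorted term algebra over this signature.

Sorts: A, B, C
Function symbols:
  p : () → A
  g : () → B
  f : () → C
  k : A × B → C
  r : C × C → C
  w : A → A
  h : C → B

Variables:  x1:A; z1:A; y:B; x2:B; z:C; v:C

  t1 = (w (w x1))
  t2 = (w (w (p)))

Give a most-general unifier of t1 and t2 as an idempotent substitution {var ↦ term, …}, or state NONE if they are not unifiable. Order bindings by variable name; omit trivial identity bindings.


{x1 ↦ (p)}


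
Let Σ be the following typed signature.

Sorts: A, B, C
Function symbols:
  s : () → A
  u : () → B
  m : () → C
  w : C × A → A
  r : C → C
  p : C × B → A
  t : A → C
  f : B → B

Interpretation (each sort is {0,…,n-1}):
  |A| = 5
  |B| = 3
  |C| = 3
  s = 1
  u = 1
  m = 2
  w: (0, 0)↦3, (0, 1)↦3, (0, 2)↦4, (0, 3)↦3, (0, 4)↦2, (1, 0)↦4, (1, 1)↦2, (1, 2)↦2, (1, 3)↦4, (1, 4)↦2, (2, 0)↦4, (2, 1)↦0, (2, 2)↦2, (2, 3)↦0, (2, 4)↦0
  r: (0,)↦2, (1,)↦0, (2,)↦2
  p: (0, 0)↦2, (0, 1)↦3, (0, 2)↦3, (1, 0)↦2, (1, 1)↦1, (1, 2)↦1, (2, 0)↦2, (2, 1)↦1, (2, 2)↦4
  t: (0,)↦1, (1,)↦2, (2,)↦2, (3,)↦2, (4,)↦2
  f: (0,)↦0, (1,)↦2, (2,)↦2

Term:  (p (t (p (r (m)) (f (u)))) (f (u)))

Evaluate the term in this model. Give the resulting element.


  m = 2
  (r (m)) = r(2,) = 2
  u = 1
  (f (u)) = f(1,) = 2
  (p (r (m)) (f (u))) = p(2, 2) = 4
  (t (p (r (m)) (f (u)))) = t(4,) = 2
  u = 1
  (f (u)) = f(1,) = 2
  (p (t (p (r (m)) (f (u)))) (f (u))) = p(2, 2) = 4

value = 4


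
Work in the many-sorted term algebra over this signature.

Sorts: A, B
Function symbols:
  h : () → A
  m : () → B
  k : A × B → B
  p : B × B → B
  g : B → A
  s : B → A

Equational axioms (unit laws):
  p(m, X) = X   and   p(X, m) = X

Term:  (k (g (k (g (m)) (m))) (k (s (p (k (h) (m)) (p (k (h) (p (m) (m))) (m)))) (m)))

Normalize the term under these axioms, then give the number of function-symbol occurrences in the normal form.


size = 16

1. (k (g (k (g (m)) (m))) (k (s (p (k (h) (m)) (p (k (h) (p (m) (m))) (m)))) (m)))  →  (k (g (k (g (m)) (m))) (k (s (p (k (h) (m)) (k (h) (p (m) (m))))) (m)))
2. (k (g (k (g (m)) (m))) (k (s (p (k (h) (m)) (k (h) (p (m) (m))))) (m)))  →  (k (g (k (g (m)) (m))) (k (s (p (k (h) (m)) (k (h) (m)))) (m)))
normal form: (k (g (k (g (m)) (m))) (k (s (p (k (h) (m)) (k (h) (m)))) (m)))


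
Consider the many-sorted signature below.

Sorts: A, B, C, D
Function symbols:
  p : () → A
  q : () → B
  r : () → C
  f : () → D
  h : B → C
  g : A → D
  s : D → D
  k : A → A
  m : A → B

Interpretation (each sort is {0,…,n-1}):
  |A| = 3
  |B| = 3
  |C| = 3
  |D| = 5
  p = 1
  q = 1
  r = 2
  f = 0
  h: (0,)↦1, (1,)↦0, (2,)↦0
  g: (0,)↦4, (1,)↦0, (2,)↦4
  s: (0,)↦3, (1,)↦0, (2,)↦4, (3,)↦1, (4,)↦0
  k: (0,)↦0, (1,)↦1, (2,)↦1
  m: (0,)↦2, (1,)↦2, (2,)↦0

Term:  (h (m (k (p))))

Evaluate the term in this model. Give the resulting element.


value = 0

  p = 1
  (k (p)) = k(1,) = 1
  (m (k (p))) = m(1,) = 2
  (h (m (k (p)))) = h(2,) = 0


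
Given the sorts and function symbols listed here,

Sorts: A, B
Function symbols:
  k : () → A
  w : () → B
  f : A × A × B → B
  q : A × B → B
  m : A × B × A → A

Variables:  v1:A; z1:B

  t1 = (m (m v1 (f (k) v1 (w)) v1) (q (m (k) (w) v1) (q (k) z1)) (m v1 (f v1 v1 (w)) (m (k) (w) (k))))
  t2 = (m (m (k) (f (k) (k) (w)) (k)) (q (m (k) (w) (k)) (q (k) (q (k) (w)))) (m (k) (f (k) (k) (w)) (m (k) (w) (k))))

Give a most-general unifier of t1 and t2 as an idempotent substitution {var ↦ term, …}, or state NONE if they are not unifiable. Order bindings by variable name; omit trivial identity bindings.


{v1 ↦ (k), z1 ↦ (q (k) (w))}


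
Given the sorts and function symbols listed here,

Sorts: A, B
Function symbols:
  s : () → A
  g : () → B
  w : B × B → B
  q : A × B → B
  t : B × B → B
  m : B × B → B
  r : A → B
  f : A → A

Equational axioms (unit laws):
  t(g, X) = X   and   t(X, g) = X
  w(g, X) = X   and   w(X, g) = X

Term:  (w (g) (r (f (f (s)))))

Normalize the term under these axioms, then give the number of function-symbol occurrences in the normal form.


1. (w (g) (r (f (f (s)))))  →  (r (f (f (s))))
normal form: (r (f (f (s))))

size = 4


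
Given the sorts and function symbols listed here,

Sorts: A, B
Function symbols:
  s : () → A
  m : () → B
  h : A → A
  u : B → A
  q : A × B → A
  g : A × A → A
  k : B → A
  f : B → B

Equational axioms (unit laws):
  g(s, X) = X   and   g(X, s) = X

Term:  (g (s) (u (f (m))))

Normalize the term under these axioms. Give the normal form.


normal form = (u (f (m)))

1. (g (s) (u (f (m))))  →  (u (f (m)))


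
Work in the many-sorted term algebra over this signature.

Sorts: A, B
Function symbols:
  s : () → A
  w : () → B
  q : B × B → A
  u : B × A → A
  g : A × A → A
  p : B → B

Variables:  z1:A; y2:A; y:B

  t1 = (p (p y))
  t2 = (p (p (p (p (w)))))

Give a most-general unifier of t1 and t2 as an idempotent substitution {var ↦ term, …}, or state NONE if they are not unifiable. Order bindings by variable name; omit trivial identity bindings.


{y ↦ (p (p (w)))}


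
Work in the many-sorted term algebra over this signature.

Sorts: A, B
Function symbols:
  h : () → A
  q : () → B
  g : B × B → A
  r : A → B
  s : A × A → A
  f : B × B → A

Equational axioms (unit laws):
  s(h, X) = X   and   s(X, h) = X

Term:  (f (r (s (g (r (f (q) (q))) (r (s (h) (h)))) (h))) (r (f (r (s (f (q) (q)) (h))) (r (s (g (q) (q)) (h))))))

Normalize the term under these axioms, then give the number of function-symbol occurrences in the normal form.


1. (f (r (s (g (r (f (q) (q))) (r (s (h) (h)))) (h))) (r (f (r (s (f (q) (q)) (h))) (r (s (g (q) (q)) (h))))))  →  (f (r (g (r (f (q) (q))) (r (s (h) (h))))) (r (f (r (s (f (q) (q)) (h))) (r (s (g (q) (q)) (h))))))
2. (f (r (g (r (f (q) (q))) (r (s (h) (h))))) (r (f (r (s (f (q) (q)) (h))) (r (s (g (q) (q)) (h))))))  →  (f (r (g (r (f (q) (q))) (r (h)))) (r (f (r (s (f (q) (q)) (h))) (r (s (g (q) (q)) (h))))))
3. (f (r (g (r (f (q) (q))) (r (h)))) (r (f (r (s (f (q) (q)) (h))) (r (s (g (q) (q)) (h))))))  →  (f (r (g (r (f (q) (q))) (r (h)))) (r (f (r (f (q) (q))) (r (s (g (q) (q)) (h))))))
4. (f (r (g (r (f (q) (q))) (r (h)))) (r (f (r (f (q) (q))) (r (s (g (q) (q)) (h))))))  →  (f (r (g (r (f (q) (q))) (r (h)))) (r (f (r (f (q) (q))) (r (g (q) (q))))))
normal form: (f (r (g (r (f (q) (q))) (r (h)))) (r (f (r (f (q) (q))) (r (g (q) (q))))))

size = 19


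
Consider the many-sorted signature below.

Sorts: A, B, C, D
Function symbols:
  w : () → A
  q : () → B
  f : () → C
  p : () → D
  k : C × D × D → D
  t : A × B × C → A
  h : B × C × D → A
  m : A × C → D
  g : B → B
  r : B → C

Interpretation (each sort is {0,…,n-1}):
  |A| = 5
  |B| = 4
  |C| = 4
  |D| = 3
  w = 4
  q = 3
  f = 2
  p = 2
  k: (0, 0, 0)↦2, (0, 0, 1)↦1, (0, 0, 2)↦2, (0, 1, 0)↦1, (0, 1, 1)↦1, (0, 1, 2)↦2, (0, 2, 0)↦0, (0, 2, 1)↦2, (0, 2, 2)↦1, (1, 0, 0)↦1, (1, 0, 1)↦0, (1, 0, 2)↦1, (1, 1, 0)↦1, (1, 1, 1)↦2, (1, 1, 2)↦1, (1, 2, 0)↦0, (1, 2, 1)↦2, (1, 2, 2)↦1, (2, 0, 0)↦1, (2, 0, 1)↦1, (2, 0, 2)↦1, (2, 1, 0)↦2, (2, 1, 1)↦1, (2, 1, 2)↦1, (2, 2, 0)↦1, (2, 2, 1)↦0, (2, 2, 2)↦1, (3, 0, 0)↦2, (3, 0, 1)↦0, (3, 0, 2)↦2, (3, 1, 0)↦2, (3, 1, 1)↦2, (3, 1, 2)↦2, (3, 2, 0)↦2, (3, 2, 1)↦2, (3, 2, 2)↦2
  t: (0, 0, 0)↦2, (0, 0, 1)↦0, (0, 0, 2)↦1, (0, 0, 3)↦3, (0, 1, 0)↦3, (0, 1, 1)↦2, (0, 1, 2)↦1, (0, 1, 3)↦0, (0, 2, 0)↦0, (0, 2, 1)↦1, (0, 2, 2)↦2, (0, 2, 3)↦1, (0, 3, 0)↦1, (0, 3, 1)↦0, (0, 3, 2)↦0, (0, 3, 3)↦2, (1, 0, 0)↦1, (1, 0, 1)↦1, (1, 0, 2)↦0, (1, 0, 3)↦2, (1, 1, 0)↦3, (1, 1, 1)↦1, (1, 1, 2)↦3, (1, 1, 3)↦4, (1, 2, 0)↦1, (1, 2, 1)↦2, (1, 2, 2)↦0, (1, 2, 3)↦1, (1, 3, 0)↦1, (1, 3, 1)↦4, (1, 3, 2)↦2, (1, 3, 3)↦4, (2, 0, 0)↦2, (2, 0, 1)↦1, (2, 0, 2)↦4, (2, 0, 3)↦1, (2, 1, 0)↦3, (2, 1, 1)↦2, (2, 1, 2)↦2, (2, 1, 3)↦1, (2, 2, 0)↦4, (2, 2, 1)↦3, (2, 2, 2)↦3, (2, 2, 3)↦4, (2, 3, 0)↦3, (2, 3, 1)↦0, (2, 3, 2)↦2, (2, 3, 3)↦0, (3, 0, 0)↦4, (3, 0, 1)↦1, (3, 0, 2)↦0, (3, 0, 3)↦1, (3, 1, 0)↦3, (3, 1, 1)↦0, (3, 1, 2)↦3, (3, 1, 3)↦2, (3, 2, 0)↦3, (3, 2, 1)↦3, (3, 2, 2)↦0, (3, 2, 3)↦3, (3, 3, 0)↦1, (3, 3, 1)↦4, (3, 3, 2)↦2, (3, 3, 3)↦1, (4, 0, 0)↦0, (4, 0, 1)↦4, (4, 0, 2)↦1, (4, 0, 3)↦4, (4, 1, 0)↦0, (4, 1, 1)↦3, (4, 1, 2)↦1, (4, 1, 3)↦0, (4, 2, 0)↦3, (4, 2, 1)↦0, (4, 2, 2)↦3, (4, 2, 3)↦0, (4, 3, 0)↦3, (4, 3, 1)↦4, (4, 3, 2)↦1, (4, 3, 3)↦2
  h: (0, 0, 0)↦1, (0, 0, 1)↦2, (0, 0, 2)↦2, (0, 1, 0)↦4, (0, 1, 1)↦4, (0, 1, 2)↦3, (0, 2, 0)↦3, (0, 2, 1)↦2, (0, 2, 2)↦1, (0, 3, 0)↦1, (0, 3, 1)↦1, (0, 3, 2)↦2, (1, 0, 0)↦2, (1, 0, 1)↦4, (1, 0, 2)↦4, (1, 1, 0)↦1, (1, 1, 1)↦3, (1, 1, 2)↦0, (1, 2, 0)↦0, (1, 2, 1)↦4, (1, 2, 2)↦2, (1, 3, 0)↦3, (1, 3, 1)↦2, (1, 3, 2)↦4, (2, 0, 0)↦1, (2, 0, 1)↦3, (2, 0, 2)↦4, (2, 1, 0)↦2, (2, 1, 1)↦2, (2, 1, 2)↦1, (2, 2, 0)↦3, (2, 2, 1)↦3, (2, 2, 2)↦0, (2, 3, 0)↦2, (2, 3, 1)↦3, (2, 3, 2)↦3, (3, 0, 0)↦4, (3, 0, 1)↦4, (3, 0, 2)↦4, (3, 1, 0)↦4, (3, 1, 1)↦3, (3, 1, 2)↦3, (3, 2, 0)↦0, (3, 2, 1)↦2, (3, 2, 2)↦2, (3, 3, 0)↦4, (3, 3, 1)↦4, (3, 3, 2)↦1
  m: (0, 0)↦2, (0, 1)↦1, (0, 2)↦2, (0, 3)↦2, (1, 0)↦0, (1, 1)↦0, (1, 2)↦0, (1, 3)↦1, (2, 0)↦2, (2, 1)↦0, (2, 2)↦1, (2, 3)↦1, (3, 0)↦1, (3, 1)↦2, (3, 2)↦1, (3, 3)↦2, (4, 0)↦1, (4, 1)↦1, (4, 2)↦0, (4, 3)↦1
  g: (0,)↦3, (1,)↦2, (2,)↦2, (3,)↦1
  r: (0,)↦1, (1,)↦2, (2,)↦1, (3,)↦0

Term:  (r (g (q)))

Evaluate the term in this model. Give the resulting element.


value = 2

  q = 3
  (g (q)) = g(3,) = 1
  (r (g (q))) = r(1,) = 2


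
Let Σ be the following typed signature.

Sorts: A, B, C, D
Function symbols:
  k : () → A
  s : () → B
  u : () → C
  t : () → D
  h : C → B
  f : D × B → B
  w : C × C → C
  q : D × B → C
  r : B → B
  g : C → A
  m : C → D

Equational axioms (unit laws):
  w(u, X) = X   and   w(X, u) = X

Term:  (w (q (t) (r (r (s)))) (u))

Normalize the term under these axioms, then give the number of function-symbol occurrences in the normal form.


1. (w (q (t) (r (r (s)))) (u))  →  (q (t) (r (r (s))))
normal form: (q (t) (r (r (s))))

size = 5


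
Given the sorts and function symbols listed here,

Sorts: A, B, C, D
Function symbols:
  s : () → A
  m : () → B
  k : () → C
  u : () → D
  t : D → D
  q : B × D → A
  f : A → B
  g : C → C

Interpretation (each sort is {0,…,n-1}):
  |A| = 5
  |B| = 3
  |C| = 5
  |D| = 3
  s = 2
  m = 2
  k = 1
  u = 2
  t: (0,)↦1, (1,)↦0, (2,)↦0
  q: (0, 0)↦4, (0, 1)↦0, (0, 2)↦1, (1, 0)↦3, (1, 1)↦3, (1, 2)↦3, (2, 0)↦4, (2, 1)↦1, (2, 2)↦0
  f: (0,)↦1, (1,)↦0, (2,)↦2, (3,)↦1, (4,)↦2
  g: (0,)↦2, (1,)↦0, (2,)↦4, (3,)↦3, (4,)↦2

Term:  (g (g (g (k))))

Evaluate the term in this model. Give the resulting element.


value = 4

  k = 1
  (g (k)) = g(1,) = 0
  (g (g (k))) = g(0,) = 2
  (g (g (g (k)))) = g(2,) = 4


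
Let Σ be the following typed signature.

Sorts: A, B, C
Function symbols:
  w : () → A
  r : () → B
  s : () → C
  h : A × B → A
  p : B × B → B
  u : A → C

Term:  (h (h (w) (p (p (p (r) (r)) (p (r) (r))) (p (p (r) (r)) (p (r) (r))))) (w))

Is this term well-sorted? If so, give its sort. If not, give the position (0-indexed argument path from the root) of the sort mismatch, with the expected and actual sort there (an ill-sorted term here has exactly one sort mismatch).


ill-sorted at position [1]: expected B, got A

    (w) : A
          (r) : B
          (r) : B
        (p (r) (r)) : B
          (r) : B
          (r) : B
        (p (r) (r)) : B
      (p (p (r) (r)) (p (r) (r))) : B
          (r) : B
          (r) : B
        (p (r) (r)) : B
          (r) : B
          (r) : B
        (p (r) (r)) : B
      (p (p (r) (r)) (p (r) (r))) : B
    (p (p (p (r) (r)) (p (r) (r))) (p (p (r) (r)) (p (r) (r)))) : B
  (h (w) (p (p (p (r) (r)) (p (r) (r))) (p (p (r) (r)) (p (r) (r))))) : A
  (w) : A
(h (h (w) (p (p (p (r) (r)) (p (r) (r))) (p (p (r) (r)) (p (r) (r))))) (w)) : ✗ arg 1 at [1] has sort A, expected B


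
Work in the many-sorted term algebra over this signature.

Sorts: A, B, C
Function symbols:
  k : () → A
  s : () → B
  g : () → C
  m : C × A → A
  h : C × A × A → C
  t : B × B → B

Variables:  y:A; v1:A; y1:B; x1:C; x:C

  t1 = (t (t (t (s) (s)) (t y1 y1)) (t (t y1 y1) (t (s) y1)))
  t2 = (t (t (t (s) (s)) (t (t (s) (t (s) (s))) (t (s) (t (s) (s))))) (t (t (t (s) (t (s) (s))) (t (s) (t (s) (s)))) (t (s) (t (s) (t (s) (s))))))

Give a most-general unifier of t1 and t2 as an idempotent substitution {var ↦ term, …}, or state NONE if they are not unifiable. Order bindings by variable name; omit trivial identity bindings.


{y1 ↦ (t (s) (t (s) (s)))}


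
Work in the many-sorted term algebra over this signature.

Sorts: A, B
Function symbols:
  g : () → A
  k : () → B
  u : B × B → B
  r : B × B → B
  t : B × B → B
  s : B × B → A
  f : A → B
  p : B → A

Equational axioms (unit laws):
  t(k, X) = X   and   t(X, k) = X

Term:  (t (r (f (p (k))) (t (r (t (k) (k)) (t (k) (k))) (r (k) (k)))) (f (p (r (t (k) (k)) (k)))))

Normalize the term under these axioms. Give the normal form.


1. (t (r (f (p (k))) (t (r (t (k) (k)) (t (k) (k))) (r (k) (k)))) (f (p (r (t (k) (k)) (k)))))  →  (t (r (f (p (k))) (t (r (k) (t (k) (k))) (r (k) (k)))) (f (p (r (t (k) (k)) (k)))))
2. (t (r (f (p (k))) (t (r (k) (t (k) (k))) (r (k) (k)))) (f (p (r (t (k) (k)) (k)))))  →  (t (r (f (p (k))) (t (r (k) (k)) (r (k) (k)))) (f (p (r (t (k) (k)) (k)))))
3. (t (r (f (p (k))) (t (r (k) (k)) (r (k) (k)))) (f (p (r (t (k) (k)) (k)))))  →  (t (r (f (p (k))) (t (r (k) (k)) (r (k) (k)))) (f (p (r (k) (k)))))

normal form = (t (r (f (p (k))) (t (r (k) (k)) (r (k) (k)))) (f (p (r (k) (k)))))


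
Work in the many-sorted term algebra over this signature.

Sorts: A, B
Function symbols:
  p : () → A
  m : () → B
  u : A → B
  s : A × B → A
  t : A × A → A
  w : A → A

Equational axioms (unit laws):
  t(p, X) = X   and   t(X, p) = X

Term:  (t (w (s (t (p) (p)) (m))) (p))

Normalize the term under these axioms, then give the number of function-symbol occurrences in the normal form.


size = 4

1. (t (w (s (t (p) (p)) (m))) (p))  →  (w (s (t (p) (p)) (m)))
2. (w (s (t (p) (p)) (m)))  →  (w (s (p) (m)))
normal form: (w (s (p) (m)))


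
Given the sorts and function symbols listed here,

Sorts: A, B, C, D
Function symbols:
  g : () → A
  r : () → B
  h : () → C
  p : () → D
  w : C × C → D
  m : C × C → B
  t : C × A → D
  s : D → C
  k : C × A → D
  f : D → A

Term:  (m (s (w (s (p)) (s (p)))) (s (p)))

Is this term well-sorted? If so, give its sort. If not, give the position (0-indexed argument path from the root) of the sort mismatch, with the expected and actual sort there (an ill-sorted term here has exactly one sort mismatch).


well-sorted; sort = B

        (p) : D
      (s (p)) : C
        (p) : D
      (s (p)) : C
    (w (s (p)) (s (p))) : D
  (s (w (s (p)) (s (p)))) : C
    (p) : D
  (s (p)) : C
(m (s (w (s (p)) (s (p)))) (s (p))) : B


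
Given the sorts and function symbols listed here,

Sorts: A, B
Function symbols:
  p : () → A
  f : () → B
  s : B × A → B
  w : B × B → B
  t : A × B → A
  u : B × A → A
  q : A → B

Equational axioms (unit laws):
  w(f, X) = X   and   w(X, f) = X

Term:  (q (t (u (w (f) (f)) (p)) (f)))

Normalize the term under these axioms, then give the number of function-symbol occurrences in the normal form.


size = 6

1. (q (t (u (w (f) (f)) (p)) (f)))  →  (q (t (u (f) (p)) (f)))
normal form: (q (t (u (f) (p)) (f)))


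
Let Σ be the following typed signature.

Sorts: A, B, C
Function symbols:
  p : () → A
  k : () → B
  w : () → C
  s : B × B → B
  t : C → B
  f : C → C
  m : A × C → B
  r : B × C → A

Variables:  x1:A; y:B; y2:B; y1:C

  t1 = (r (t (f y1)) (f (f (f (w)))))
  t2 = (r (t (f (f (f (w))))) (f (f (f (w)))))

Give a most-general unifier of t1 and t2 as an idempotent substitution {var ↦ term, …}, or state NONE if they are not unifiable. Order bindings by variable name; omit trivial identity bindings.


{y1 ↦ (f (f (w)))}


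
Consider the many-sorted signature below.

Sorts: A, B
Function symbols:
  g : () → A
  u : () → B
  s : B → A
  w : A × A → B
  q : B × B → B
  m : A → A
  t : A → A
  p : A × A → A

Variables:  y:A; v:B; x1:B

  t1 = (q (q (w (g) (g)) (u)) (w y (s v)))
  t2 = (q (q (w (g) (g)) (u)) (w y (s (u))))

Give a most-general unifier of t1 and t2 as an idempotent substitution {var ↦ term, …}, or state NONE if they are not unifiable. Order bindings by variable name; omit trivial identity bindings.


{v ↦ (u)}


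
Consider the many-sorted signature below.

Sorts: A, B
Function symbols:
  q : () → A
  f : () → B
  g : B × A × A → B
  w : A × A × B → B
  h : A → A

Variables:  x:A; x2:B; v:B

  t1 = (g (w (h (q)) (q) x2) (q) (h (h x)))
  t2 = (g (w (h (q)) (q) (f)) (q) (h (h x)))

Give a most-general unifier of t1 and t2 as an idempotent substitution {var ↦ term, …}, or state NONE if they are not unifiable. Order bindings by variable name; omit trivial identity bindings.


{x2 ↦ (f)}


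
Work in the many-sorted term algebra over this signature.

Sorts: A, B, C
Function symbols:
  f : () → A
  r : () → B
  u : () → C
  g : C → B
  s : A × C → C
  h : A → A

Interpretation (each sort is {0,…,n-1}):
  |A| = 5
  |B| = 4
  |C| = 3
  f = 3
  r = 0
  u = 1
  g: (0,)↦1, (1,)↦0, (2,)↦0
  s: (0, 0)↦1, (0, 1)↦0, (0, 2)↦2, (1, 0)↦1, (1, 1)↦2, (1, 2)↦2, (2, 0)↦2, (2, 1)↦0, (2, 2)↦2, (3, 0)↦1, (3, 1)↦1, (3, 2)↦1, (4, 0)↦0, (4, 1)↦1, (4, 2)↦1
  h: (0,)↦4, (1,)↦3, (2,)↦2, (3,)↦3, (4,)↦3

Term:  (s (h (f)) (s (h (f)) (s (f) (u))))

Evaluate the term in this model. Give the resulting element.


value = 1

  f = 3
  (h (f)) = h(3,) = 3
  f = 3
  (h (f)) = h(3,) = 3
  f = 3
  u = 1
  (s (f) (u)) = s(3, 1) = 1
  (s (h (f)) (s (f) (u))) = s(3, 1) = 1
  (s (h (f)) (s (h (f)) (s (f) (u)))) = s(3, 1) = 1


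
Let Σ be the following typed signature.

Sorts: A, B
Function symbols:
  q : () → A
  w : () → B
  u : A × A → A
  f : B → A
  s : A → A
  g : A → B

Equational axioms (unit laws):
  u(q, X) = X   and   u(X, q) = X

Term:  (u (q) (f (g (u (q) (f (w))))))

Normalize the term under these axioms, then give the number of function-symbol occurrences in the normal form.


1. (u (q) (f (g (u (q) (f (w))))))  →  (f (g (u (q) (f (w)))))
2. (f (g (u (q) (f (w)))))  →  (f (g (f (w))))
normal form: (f (g (f (w))))

size = 4


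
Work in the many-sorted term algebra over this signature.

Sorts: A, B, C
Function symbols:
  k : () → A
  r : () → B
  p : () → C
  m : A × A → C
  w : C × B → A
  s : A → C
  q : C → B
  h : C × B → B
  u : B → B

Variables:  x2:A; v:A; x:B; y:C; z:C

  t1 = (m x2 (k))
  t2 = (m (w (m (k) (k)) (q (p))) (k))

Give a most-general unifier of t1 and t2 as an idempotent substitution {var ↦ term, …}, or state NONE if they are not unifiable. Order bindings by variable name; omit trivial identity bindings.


{x2 ↦ (w (m (k) (k)) (q (p)))}


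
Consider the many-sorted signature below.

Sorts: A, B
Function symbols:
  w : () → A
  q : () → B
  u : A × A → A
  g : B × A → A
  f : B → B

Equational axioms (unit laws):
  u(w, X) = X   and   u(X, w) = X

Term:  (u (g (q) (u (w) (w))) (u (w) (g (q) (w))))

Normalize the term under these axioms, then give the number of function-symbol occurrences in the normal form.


1. (u (g (q) (u (w) (w))) (u (w) (g (q) (w))))  →  (u (g (q) (w)) (u (w) (g (q) (w))))
2. (u (g (q) (w)) (u (w) (g (q) (w))))  →  (u (g (q) (w)) (g (q) (w)))
normal form: (u (g (q) (w)) (g (q) (w)))

size = 7


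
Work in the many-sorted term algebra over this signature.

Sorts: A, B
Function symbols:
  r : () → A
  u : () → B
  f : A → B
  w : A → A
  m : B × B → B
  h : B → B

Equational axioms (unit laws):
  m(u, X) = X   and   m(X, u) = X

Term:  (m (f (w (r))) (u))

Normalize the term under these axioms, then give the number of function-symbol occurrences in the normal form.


1. (m (f (w (r))) (u))  →  (f (w (r)))
normal form: (f (w (r)))

size = 3


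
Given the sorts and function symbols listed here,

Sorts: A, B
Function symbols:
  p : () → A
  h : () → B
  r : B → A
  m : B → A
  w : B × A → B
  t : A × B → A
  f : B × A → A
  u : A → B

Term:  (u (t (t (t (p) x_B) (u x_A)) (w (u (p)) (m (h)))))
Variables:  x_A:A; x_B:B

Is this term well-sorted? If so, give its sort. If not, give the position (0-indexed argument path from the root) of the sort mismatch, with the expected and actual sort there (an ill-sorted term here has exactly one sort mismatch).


        (p) : A
        x_B : B
      (t (p) x_B) : A
        x_A : A
      (u x_A) : B
    (t (t (p) x_B) (u x_A)) : A
        (p) : A
      (u (p)) : B
        (h) : B
      (m (h)) : A
    (w (u (p)) (m (h))) : B
  (t (t (t (p) x_B) (u x_A)) (w (u (p)) (m (h)))) : A
(u (t (t (t (p) x_B) (u x_A)) (w (u (p)) (m (h))))) : B

well-sorted; sort = B


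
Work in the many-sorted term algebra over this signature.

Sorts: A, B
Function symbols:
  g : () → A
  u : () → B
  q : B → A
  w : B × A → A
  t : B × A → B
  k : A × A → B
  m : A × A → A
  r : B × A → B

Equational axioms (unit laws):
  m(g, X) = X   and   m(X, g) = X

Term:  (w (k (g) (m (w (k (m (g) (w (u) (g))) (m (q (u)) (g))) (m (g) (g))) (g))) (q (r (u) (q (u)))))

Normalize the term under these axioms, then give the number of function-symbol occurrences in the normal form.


1. (w (k (g) (m (w (k (m (g) (w (u) (g))) (m (q (u)) (g))) (m (g) (g))) (g))) (q (r (u) (q (u)))))  →  (w (k (g) (w (k (m (g) (w (u) (g))) (m (q (u)) (g))) (m (g) (g)))) (q (r (u) (q (u)))))
2. (w (k (g) (w (k (m (g) (w (u) (g))) (m (q (u)) (g))) (m (g) (g)))) (q (r (u) (q (u)))))  →  (w (k (g) (w (k (w (u) (g)) (m (q (u)) (g))) (m (g) (g)))) (q (r (u) (q (u)))))
3. (w (k (g) (w (k (w (u) (g)) (m (q (u)) (g))) (m (g) (g)))) (q (r (u) (q (u)))))  →  (w (k (g) (w (k (w (u) (g)) (q (u))) (m (g) (g)))) (q (r (u) (q (u)))))
4. (w (k (g) (w (k (w (u) (g)) (q (u))) (m (g) (g)))) (q (r (u) (q (u)))))  →  (w (k (g) (w (k (w (u) (g)) (q (u))) (g))) (q (r (u) (q (u)))))
normal form: (w (k (g) (w (k (w (u) (g)) (q (u))) (g))) (q (r (u) (q (u)))))

size = 16


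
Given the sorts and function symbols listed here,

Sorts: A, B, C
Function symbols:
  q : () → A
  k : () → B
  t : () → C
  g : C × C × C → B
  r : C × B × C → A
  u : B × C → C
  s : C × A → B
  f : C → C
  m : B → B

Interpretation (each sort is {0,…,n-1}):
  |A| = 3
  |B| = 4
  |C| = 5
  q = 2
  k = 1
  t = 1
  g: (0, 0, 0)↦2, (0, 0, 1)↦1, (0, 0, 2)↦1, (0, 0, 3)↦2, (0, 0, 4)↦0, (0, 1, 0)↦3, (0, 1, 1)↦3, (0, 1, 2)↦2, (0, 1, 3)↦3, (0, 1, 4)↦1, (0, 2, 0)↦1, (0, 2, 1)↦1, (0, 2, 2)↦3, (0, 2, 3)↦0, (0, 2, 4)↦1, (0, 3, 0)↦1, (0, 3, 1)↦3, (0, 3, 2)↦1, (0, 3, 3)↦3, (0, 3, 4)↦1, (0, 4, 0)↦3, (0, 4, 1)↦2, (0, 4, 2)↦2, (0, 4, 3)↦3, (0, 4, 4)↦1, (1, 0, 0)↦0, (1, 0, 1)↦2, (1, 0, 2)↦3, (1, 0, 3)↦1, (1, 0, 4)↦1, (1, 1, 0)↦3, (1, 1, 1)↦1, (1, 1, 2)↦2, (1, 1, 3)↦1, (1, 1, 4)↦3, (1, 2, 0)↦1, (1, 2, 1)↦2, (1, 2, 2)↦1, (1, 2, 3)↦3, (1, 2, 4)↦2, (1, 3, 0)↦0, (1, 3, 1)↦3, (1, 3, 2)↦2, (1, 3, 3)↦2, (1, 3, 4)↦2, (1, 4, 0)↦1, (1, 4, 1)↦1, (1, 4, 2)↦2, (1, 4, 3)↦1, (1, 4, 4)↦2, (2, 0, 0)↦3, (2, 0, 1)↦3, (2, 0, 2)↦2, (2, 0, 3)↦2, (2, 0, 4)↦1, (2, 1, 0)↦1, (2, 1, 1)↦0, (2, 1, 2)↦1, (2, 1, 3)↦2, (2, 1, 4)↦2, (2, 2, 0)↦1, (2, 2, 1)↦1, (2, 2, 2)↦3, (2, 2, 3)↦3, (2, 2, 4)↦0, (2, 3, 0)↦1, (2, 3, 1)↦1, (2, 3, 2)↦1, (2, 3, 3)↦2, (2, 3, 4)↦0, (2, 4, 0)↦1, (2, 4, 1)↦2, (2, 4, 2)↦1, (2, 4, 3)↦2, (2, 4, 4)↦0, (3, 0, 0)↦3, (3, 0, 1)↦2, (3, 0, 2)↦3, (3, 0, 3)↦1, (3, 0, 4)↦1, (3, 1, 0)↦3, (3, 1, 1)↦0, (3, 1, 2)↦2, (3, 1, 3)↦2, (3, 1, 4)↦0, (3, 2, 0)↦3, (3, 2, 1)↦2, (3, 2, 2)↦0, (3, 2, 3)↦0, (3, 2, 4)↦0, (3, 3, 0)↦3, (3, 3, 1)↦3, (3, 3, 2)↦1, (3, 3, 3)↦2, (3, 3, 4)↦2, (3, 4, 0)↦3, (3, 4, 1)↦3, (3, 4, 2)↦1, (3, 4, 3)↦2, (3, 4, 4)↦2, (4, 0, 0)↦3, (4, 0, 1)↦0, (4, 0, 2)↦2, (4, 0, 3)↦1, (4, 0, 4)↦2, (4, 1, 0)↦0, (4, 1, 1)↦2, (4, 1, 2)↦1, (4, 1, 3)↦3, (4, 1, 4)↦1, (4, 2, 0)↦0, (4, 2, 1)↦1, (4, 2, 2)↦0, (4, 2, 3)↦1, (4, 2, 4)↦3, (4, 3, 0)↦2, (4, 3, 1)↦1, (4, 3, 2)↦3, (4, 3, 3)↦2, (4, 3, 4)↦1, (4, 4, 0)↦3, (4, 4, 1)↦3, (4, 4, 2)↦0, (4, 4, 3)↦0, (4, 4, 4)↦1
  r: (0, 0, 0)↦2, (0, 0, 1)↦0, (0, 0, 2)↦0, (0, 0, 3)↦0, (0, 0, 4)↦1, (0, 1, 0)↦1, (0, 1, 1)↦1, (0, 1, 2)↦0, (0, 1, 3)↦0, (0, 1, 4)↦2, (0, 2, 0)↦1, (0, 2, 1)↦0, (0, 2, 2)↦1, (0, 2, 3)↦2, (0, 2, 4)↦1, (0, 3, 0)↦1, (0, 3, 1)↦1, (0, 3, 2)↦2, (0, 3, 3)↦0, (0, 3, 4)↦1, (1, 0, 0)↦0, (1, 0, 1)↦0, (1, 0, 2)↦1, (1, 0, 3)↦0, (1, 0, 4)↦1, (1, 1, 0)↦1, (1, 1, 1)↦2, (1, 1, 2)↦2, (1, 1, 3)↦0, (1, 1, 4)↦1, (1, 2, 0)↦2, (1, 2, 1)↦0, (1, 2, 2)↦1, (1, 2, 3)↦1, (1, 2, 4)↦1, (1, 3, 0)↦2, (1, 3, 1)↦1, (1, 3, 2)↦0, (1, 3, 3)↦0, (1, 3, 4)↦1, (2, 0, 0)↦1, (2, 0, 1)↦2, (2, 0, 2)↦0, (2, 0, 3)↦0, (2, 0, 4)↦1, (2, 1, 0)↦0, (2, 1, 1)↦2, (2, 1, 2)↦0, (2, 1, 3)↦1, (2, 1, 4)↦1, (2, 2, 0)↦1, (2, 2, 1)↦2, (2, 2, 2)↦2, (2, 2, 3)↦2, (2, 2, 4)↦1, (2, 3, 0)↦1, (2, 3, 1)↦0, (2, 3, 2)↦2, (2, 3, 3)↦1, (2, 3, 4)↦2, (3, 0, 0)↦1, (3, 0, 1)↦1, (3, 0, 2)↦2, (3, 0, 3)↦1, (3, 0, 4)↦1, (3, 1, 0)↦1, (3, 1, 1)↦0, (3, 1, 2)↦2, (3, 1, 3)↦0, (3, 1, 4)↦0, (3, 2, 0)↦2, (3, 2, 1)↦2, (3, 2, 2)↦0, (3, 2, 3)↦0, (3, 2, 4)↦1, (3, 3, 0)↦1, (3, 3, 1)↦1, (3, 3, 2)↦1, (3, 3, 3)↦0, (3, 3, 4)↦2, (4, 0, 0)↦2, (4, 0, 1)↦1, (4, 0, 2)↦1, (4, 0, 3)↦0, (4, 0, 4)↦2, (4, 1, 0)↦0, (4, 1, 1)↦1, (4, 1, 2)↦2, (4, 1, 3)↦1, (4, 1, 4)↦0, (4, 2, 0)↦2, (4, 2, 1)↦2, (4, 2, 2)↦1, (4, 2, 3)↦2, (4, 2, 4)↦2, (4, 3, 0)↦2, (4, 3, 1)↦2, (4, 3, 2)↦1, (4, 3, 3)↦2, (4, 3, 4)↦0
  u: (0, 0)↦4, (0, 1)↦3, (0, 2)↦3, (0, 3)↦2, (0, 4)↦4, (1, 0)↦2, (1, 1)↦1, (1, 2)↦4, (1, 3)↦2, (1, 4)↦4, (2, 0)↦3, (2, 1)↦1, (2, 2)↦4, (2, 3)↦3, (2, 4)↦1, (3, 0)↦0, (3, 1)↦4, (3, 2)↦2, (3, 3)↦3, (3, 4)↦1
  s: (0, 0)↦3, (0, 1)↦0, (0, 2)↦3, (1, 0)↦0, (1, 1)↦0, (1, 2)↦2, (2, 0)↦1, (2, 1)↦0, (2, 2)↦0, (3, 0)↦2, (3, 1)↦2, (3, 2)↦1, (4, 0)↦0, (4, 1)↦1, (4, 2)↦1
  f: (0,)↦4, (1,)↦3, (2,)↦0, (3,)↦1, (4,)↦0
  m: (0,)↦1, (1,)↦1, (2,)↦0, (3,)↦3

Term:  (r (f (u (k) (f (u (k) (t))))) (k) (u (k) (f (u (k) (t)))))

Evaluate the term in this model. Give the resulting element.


  k = 1
  k = 1
  t = 1
  (u (k) (t)) = u(1, 1) = 1
  (f (u (k) (t))) = f(1,) = 3
  (u (k) (f (u (k) (t)))) = u(1, 3) = 2
  (f (u (k) (f (u (k) (t))))) = f(2,) = 0
  k = 1
  k = 1
  k = 1
  t = 1
  (u (k) (t)) = u(1, 1) = 1
  (f (u (k) (t))) = f(1,) = 3
  (u (k) (f (u (k) (t)))) = u(1, 3) = 2
  (r (f (u (k) (f (u (k) (t))))) (k) (u (k) (f (u (k) (t))))) = r(0, 1, 2) = 0

value = 0


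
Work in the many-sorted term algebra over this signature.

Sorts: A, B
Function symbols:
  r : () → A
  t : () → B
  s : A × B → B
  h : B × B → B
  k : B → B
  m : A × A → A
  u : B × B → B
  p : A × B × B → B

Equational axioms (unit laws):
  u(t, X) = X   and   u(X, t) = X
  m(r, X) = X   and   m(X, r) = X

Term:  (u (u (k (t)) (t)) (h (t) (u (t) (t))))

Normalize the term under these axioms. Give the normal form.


1. (u (u (k (t)) (t)) (h (t) (u (t) (t))))  →  (u (k (t)) (h (t) (u (t) (t))))
2. (u (k (t)) (h (t) (u (t) (t))))  →  (u (k (t)) (h (t) (t)))

normal form = (u (k (t)) (h (t) (t)))


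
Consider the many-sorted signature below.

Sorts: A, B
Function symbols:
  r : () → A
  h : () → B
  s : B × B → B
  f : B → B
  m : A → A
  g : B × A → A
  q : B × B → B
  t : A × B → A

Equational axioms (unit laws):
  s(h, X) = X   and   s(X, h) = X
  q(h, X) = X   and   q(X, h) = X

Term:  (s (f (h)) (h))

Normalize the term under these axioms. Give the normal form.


1. (s (f (h)) (h))  →  (f (h))

normal form = (f (h))


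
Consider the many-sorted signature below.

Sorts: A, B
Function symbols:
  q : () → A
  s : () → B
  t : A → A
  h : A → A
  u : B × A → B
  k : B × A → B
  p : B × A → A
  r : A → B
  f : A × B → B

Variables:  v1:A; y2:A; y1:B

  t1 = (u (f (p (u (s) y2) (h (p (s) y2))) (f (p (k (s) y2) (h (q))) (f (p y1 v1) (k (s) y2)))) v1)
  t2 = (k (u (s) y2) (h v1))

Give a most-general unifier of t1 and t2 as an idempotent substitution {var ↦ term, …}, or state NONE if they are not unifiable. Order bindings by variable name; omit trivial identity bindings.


head clash or occurs-check failure — not unifiable

NONE (not unifiable)


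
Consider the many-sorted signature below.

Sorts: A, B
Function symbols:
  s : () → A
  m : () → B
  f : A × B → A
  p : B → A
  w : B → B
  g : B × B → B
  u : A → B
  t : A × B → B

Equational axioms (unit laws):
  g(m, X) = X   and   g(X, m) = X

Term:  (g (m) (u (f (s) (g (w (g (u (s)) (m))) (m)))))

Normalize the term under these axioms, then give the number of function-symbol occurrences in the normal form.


size = 6

1. (g (m) (u (f (s) (g (w (g (u (s)) (m))) (m)))))  →  (u (f (s) (g (w (g (u (s)) (m))) (m))))
2. (u (f (s) (g (w (g (u (s)) (m))) (m))))  →  (u (f (s) (w (g (u (s)) (m)))))
3. (u (f (s) (w (g (u (s)) (m)))))  →  (u (f (s) (w (u (s)))))
normal form: (u (f (s) (w (u (s)))))


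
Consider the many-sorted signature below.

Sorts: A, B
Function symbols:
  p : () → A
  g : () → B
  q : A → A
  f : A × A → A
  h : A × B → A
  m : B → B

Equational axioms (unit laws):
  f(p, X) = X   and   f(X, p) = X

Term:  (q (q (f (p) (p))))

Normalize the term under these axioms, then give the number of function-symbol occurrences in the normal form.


size = 3

1. (q (q (f (p) (p))))  →  (q (q (p)))
normal form: (q (q (p)))


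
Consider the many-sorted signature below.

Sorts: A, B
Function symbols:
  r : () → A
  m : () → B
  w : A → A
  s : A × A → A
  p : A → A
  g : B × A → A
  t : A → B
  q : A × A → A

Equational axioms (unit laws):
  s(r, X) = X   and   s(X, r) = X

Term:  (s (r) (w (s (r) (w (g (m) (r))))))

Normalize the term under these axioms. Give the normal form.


1. (s (r) (w (s (r) (w (g (m) (r))))))  →  (w (s (r) (w (g (m) (r)))))
2. (w (s (r) (w (g (m) (r)))))  →  (w (w (g (m) (r))))

normal form = (w (w (g (m) (r))))


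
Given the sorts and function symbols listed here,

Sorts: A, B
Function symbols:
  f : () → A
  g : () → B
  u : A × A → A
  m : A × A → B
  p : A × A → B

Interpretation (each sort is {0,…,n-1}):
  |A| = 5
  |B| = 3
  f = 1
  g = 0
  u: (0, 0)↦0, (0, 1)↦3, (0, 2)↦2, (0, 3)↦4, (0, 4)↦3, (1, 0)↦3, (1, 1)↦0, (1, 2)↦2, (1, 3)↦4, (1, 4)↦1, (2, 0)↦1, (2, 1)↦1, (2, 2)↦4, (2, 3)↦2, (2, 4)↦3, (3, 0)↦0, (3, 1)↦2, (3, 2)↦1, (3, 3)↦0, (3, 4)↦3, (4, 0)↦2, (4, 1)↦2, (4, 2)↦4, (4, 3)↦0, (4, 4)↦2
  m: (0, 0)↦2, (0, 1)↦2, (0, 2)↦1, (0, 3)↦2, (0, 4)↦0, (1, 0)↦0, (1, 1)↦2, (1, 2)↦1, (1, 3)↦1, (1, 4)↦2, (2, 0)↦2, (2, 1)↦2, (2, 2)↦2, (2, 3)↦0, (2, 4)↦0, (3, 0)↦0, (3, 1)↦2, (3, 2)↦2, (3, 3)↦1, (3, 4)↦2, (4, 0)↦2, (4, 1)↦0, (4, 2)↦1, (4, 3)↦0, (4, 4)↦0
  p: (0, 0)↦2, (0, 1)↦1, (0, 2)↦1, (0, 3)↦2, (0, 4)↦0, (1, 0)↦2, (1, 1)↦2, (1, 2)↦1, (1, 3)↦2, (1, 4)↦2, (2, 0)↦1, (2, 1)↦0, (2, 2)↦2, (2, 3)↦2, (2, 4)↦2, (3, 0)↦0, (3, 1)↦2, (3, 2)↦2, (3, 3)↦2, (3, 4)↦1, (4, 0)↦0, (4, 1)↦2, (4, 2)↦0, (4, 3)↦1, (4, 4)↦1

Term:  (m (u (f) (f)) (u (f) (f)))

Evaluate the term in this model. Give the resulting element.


  f = 1
  f = 1
  (u (f) (f)) = u(1, 1) = 0
  f = 1
  f = 1
  (u (f) (f)) = u(1, 1) = 0
  (m (u (f) (f)) (u (f) (f))) = m(0, 0) = 2

value = 2
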